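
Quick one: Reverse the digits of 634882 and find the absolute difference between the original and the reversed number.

346446

Reverse of 634882 is 288436.
|634882 − 288436| = 346446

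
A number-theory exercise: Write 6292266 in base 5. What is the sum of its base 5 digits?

6292266 in base 5 is 3102323031.
Digit sum: 3+1+0+2+3+2+3+0+3+1 = 18.

18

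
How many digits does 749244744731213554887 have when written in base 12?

20

749244744731213554887 in base 12 is 24186100225B663518B3, which has 20 digits.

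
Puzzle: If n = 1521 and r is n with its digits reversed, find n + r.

Reverse of 1521 is 1251.
1521 + 1251 = 2772

2772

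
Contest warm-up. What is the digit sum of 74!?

378

74! = 330788544151938641225953028221253782145683251820934971170611926835411235700971565459250872320000000000000000
Sum of its 108 digits: 378.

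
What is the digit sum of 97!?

97! = 96192759682482119853328425949563698712343813919172976158104477319333745612481875498805879175589072651261284189679678167647067832320000000000000000000000
Sum of its 152 digits: 648.

648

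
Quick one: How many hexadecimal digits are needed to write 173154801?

173154801 in base 16 is A5221F1, which has 7 digits.

7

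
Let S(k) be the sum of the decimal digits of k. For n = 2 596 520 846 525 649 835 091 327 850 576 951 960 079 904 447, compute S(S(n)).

5

First digit sum: 221.
2+2+1 = 5.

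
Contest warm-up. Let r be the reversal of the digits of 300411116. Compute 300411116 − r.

Reverse of 300411116 is 611114003.
300411116 − 611114003 = -310702887

-310702887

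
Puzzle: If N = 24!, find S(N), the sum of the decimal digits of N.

24! = 620448401733239439360000
Sum of its 24 digits: 81.

81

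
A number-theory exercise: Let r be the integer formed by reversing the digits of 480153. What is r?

351084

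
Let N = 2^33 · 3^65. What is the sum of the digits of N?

216

2^33 · 3^65 = 88485358277764093651662981528991674925056
Sum of its 41 digits: 216.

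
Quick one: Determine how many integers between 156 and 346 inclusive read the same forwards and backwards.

The integers in [156, 346] that read the same forwards and backwards: 161, 171, 181, 191, 202, 212, …, 333, 343.
19 qualify.

19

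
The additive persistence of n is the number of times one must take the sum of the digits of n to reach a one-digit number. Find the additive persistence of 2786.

2786 → 23 → 5 (2 steps)

2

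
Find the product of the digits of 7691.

7×6×9×1 = 378

378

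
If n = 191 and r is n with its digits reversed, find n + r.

382

Reverse of 191 is 191.
191 + 191 = 382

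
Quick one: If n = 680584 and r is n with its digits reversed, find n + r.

1165670

Reverse of 680584 is 485086.
680584 + 485086 = 1165670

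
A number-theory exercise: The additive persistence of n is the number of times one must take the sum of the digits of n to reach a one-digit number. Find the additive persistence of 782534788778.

3

782534788778 → 74 → 11 → 2 (3 steps)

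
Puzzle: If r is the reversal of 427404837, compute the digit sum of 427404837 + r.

42

Reversal of 427404837 is 738404724; 427404837 + 738404724 = 1165809561.
Digit sum of 1165809561: 1+1+6+5+8+0+9+5+6+1 = 42.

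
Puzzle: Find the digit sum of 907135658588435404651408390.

121

9+0+7+1+3+5+6+5+8+5+8+8+4+3+5+4+0+4+6+5+1+4+0+8+3+9+0 = 121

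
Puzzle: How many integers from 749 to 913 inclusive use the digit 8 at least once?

115

The integers in [749, 913] that use the digit 8 at least once: 758, 768, 778, 780, 781, 782, …, 899, 908.
115 qualify.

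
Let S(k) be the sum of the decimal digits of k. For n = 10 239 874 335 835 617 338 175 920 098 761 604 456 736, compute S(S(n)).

14

First digit sum: 185.
1+8+5 = 14.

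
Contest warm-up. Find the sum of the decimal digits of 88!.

88! = 185482642257398439114796845645546284380220968949399346684421580986889562184028199319100141244804501828416633516851200000000000000000000
Sum of its 135 digits: 531.

531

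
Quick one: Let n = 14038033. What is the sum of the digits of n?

1+4+0+3+8+0+3+3 = 22

22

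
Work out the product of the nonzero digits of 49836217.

4×9×8×3×6×2×1×7 = 72576

72576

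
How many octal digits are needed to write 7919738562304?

7919738562304 in base 8 is 163176515023400, which has 15 digits.

15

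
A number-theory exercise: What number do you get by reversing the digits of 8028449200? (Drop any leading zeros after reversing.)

Reversing 8028449200 gives 29448208.

29448208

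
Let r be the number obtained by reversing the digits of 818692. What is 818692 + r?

1115510

Reverse of 818692 is 296818.
818692 + 296818 = 1115510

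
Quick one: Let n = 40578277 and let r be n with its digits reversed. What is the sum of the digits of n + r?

44

Reversal of 40578277 is 77287504; 40578277 + 77287504 = 117865781.
Digit sum of 117865781: 1+1+7+8+6+5+7+8+1 = 44.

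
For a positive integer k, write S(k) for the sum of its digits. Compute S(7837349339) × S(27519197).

2296

S(7837349339) = 7+8+3+7+3+4+9+3+3+9 = 56.
S(27519197) = 2+7+5+1+9+1+9+7 = 41.
56 · 41 = 2296.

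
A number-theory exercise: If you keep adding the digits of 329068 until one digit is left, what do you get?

3+2+9+0+6+8 = 28
2+8 = 10
1+0 = 1

1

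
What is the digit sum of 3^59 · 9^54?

387

3^59 · 9^54 = 47780373265559358009192445772039644256794138579444188363337645975725833060824587
Sum of its 80 digits: 387.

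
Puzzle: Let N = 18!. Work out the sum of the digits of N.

18! = 6402373705728000
Sum of its 16 digits: 54.

54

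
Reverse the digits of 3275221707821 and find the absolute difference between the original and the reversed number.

1988150482098

Reverse of 3275221707821 is 1287071225723.
|3275221707821 − 1287071225723| = 1988150482098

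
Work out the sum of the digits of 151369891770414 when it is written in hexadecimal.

99

151369891770414 in base 16 is 89AB8CA0F02E.
Digit sum: 8+9+10+11+8+12+10+0+15+0+2+14 = 99.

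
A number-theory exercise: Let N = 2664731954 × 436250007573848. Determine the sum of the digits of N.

115

2664731954 × 436250007573848 = 1162489335114774780338992
Sum of its 25 digits: 115.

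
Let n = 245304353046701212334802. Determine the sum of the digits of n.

2+4+5+3+0+4+3+5+3+0+4+6+7+0+1+2+1+2+3+3+4+8+0+2 = 72

72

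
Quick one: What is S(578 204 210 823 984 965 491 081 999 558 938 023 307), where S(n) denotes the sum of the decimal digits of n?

186

5+7+8+2+0+4+2+1+0+8+2+3+9+8+4+9+6+5+4+9+1+0+8+1+9+9+9+5+5+8+9+3+8+0+2+3+3+0+7 = 186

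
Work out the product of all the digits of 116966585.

1×1×6×9×6×6×5×8×5 = 388800

388800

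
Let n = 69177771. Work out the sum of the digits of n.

6+9+1+7+7+7+7+1 = 45

45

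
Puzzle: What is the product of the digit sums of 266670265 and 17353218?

S(266670265) = 2+6+6+6+7+0+2+6+5 = 40.
S(17353218) = 1+7+3+5+3+2+1+8 = 30.
40 · 30 = 1200.

1200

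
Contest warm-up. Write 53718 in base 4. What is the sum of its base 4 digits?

12

53718 in base 4 is 31013112.
Digit sum: 3+1+0+1+3+1+1+2 = 12.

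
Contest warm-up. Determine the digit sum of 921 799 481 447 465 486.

98

9+2+1+7+9+9+4+8+1+4+4+7+4+6+5+4+8+6 = 98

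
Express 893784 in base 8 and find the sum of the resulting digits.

893784 in base 8 is 3321530.
Digit sum: 3+3+2+1+5+3+0 = 17.

17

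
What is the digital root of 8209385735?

5

8+2+0+9+3+8+5+7+3+5 = 50
5+0 = 5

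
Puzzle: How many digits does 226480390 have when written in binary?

226480390 in base 2 is 1101011111111101000100000110, which has 28 digits.

28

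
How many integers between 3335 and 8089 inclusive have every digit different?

The integers in [3335, 8089] that have every digit different: 3401, 3402, 3405, 3406, 3407, 3408, …, 8076, 8079.
2401 qualify.

2401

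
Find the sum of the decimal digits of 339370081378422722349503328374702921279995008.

192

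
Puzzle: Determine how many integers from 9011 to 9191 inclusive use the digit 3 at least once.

36

The integers in [9011, 9191] that use the digit 3 at least once: 9013, 9023, 9030, 9031, 9032, 9033, …, 9173, 9183.
36 qualify.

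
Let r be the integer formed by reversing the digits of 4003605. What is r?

5063004

Reversing 4003605 gives 5063004.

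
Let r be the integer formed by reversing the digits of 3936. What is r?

Reversing 3936 gives 6393.

6393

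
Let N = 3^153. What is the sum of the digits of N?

351

3^153 = 9989689095948428268966921126195809393034773710522520293009978943147202723
Sum of its 73 digits: 351.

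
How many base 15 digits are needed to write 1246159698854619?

13

1246159698854619 in base 15 is 99107183444E9, which has 13 digits.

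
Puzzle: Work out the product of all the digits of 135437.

1260

1×3×5×4×3×7 = 1260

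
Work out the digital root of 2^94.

7

The digital root of n equals n mod 9 (or 9 when 9 | n), so we need 2^94 mod 9.
2^94 ≡ 7 (mod 9), so the digital root is 7.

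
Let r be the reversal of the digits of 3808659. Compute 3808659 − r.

-5759424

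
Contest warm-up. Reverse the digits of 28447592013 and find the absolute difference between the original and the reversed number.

2581982469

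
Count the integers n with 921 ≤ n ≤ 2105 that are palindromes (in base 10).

19

The integers in [921, 2105] that are palindromes (in base 10): 929, 939, 949, 959, 969, 979, …, 1991, 2002.
19 qualify.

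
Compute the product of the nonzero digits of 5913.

135

5×9×1×3 = 135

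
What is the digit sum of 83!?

83! = 39455239697206586511897471180120610571436503407643446275224357528369751562996629334879591940103770870906880000000000000000000
Sum of its 125 digits: 486.

486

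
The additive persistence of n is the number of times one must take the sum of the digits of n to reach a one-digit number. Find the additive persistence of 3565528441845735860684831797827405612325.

3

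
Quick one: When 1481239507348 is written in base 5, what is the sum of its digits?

44

1481239507348 in base 5 is 143232034303213343.
Digit sum: 1+4+3+2+3+2+0+3+4+3+0+3+2+1+3+3+4+3 = 44.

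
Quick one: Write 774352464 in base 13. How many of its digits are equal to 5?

1

774352464 in base 13 is C4573032.
The digit 5 appears 1 time.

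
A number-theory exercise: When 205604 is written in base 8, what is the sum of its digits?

21

205604 in base 8 is 621444.
Digit sum: 6+2+1+4+4+4 = 21.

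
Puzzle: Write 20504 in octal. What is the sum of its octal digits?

20504 in base 8 is 50030.
Digit sum: 5+0+0+3+0 = 8.

8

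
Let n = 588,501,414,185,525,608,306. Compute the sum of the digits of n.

85

5+8+8+5+0+1+4+1+4+1+8+5+5+2+5+6+0+8+3+0+6 = 85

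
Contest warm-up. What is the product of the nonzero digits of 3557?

525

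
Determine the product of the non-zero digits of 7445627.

7×4×4×5×6×2×7 = 47040

47040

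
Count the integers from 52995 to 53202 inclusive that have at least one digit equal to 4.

38

The integers in [52995, 53202] that have at least one digit equal to 4: 53004, 53014, 53024, 53034, 53040, 53041, …, 53184, 53194.
38 qualify.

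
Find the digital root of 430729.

4+3+0+7+2+9 = 25
2+5 = 7

7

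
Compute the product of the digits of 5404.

0

5×4×0×4 = 0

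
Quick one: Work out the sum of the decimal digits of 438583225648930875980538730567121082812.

4+3+8+5+8+3+2+2+5+6+4+8+9+3+0+8+7+5+9+8+0+5+3+8+7+3+0+5+6+7+1+2+1+0+8+2+8+1+2 = 176

176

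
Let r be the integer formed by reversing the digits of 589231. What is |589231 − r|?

456246

Reverse of 589231 is 132985.
|589231 − 132985| = 456246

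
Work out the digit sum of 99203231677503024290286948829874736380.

176

9+9+2+0+3+2+3+1+6+7+7+5+0+3+0+2+4+2+9+0+2+8+6+9+4+8+8+2+9+8+7+4+7+3+6+3+8+0 = 176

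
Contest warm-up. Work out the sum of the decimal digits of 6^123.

423

6^123 = 515945462261783755152398841011116745459156698526467621650685651061658400624853041221985753890816
Sum of its 96 digits: 423.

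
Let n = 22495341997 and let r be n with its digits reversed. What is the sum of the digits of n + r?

Reversal of 22495341997 is 79914359422; 22495341997 + 79914359422 = 102409701419.
Digit sum of 102409701419: 1+0+2+4+0+9+7+0+1+4+1+9 = 38.

38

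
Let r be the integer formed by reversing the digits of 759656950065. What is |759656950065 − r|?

Reverse of 759656950065 is 560059656957.
|759656950065 − 560059656957| = 199597293108

199597293108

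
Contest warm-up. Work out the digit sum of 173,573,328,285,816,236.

1+7+3+5+7+3+3+2+8+2+8+5+8+1+6+2+3+6 = 80

80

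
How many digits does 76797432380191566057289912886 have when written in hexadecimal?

76797432380191566057289912886 in base 16 is F82558DF654716C7AF399236, which has 24 digits.

24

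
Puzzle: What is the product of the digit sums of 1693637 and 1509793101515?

1645

S(1693637) = 1+6+9+3+6+3+7 = 35.
S(1509793101515) = 1+5+0+9+7+9+3+1+0+1+5+1+5 = 47.
35 · 47 = 1645.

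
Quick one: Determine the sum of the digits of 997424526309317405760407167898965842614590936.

9+9+7+4+2+4+5+2+6+3+0+9+3+1+7+4+0+5+7+6+0+4+0+7+1+6+7+8+9+8+9+6+5+8+4+2+6+1+4+5+9+0+9+3+6 = 220

220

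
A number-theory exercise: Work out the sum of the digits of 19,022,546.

1+9+0+2+2+5+4+6 = 29

29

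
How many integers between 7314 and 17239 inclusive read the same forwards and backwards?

The integers in [7314, 17239] that read the same forwards and backwards: 7337, 7447, 7557, 7667, 7777, 7887, …, 17071, 17171.
99 qualify.

99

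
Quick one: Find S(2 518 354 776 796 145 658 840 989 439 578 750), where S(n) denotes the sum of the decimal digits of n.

185

2+5+1+8+3+5+4+7+7+6+7+9+6+1+4+5+6+5+8+8+4+0+9+8+9+4+3+9+5+7+8+7+5+0 = 185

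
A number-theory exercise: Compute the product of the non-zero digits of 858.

8×5×8 = 320

320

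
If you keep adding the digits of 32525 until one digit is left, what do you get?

3+2+5+2+5 = 17
1+7 = 8

8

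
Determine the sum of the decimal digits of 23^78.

496

23^78 = 16397257218987799102481750240435915127423202162980618558306068975244248784823204354849013987593911694566769
Sum of its 107 digits: 496.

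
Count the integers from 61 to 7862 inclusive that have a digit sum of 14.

490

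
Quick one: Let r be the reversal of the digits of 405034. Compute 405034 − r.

-25470

Reverse of 405034 is 430504.
405034 − 430504 = -25470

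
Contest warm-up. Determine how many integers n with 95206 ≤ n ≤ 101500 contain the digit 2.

The integers in [95206, 101500] that contain the digit 2: 95206, 95207, 95208, 95209, 95210, 95211, …, 101482, 101492.
1758 qualify.

1758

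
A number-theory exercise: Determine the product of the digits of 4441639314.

4×4×4×1×6×3×9×3×1×4 = 124416

124416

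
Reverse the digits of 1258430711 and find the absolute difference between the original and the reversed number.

88082190

Reverse of 1258430711 is 1170348521.
|1258430711 − 1170348521| = 88082190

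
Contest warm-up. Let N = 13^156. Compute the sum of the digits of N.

13^156 = 595885695154204798499264896959936613091542722901130773690539796075992673152263776628579606339950274440927455092588063393432033048784812089918520548039921869139418595791635441
Sum of its 174 digits: 847.

847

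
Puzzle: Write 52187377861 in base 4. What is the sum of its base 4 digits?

52187377861 in base 4 is 300212213003003011.
Digit sum: 3+0+0+2+1+2+2+1+3+0+0+3+0+0+3+0+1+1 = 22.

22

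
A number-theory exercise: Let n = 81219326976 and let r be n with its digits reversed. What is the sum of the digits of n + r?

54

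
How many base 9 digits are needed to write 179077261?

9

179077261 in base 9 is 413861734, which has 9 digits.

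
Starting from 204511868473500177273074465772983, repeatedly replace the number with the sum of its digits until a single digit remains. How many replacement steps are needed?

2

204511868473500177273074465772983 → 143 → 8 (2 steps)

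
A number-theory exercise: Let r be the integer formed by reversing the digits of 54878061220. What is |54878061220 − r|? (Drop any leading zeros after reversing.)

52661973375

Reverse of 54878061220 is 2216087845.
|54878061220 − 2216087845| = 52661973375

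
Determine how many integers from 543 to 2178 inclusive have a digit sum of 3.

9

The integers in [543, 2178] that have a digit sum of 3: 1002, 1011, 1020, 1101, 1110, 1200, 2001, 2010, 2100.
9 qualify.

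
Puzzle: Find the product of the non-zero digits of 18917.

1×8×9×1×7 = 504

504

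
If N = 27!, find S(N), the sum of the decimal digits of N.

27! = 10888869450418352160768000000
Sum of its 29 digits: 108.

108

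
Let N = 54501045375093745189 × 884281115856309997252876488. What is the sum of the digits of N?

54501045375093745189 × 884281115856309997252876488 = 48194245219623280240680227499293703387161216232
Sum of its 47 digits: 189.

189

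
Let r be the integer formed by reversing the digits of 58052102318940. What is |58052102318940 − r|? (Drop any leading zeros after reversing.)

Reverse of 58052102318940 is 4981320125085.
|58052102318940 − 4981320125085| = 53070782193855

53070782193855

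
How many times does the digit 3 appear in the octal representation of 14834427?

2

14834427 in base 8 is 70455373.
The digit 3 appears 2 times.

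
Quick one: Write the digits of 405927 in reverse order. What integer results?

729504

Reversing 405927 gives 729504.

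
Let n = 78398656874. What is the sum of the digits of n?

7+8+3+9+8+6+5+6+8+7+4 = 71

71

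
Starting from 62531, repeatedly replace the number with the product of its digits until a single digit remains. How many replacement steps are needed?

2

62531 → 180 → 0 (2 steps)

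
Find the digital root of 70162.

7+0+1+6+2 = 16
1+6 = 7
(Equivalently, 70162 mod 9 = 7.)

7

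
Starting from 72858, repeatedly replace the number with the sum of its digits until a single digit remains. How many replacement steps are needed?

2

72858 → 30 → 3 (2 steps)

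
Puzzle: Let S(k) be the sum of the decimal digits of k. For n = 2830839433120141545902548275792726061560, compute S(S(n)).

First digit sum: 159.
1+5+9 = 15.

15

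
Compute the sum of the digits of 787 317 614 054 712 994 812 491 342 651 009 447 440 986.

7+8+7+3+1+7+6+1+4+0+5+4+7+1+2+9+9+4+8+1+2+4+9+1+3+4+2+6+5+1+0+0+9+4+4+7+4+4+0+9+8+6 = 186

186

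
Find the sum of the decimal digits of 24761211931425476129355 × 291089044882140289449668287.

216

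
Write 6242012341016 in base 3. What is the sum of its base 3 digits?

6242012341016 in base 3 is 211002201201120110021210212.
Digit sum: 2+1+1+0+0+2+2+0+1+2+0+1+1+2+0+1+1+0+0+2+1+2+1+0+2+1+2 = 28.

28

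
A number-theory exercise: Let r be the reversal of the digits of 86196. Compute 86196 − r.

17028

Reverse of 86196 is 69168.
86196 − 69168 = 17028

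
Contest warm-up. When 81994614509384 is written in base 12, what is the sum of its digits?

81994614509384 in base 12 is 92431325B8408.
Digit sum: 9+2+4+3+1+3+2+5+11+8+4+0+8 = 60.

60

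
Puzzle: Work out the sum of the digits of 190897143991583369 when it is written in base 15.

109

190897143991583369 in base 15 is 68149CC0034BDCE.
Digit sum: 6+8+1+4+9+12+12+0+0+3+4+11+13+12+14 = 109.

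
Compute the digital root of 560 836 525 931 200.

5+6+0+8+3+6+5+2+5+9+3+1+2+0+0 = 55
5+5 = 10
1+0 = 1

1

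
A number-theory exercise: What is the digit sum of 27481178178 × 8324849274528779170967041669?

189

27481178178 × 8324849274528779170967041669 = 228776666218319417386160396671339499082
Sum of its 39 digits: 189.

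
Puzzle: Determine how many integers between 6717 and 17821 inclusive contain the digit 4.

The integers in [6717, 17821] that contain the digit 4: 6724, 6734, 6740, 6741, 6742, 6743, …, 17804, 17814.
3729 qualify.

3729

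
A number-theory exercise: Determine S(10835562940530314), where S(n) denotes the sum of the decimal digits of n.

59

1+0+8+3+5+5+6+2+9+4+0+5+3+0+3+1+4 = 59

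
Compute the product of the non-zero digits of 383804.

3×8×3×8×4 = 2304

2304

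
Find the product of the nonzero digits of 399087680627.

54867456

3×9×9×8×7×6×8×6×2×7 = 54867456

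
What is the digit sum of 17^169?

962

17^169 = 8828109532664407841682153792015409805225012909052307005710083663493086174982897818306189355592915478884253950185433519637417960833536397745415820383148639462586482958947194097848157461204010684987521726398097
Sum of its 208 digits: 962.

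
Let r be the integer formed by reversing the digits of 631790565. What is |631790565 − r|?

Reverse of 631790565 is 565097136.
|631790565 − 565097136| = 66693429

66693429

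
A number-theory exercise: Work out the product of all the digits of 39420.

0

3×9×4×2×0 = 0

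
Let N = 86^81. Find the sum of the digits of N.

86^81 = 4947371816726797156878105092759425248432430080860632186952421567214104975436686013010508779313238268164420414950152978011809398888983887601037792904149467136
Sum of its 157 digits: 701.

701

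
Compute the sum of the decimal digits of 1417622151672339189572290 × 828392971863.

165

1417622151672339189572290 × 828392971863 = 1174348227202669596662750252974476270
Sum of its 37 digits: 165.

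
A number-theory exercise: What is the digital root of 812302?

7

8+1+2+3+0+2 = 16
1+6 = 7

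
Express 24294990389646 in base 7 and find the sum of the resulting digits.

24294990389646 in base 7 is 5055153336665364.
Digit sum: 5+0+5+5+1+5+3+3+3+6+6+6+5+3+6+4 = 66.

66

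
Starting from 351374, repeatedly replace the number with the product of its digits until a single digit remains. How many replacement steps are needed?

351374 → 1260 → 0 (2 steps)

2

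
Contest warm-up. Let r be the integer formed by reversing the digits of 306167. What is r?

761603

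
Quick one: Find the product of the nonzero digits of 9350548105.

108000

9×3×5×5×4×8×1×5 = 108000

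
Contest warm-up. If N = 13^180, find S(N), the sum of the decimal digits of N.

946

13^180 = 323447214384769666611234037938095486001772740213687263387777429474996281148713429391484608417392848481444616706499567949929414066210226414733647839904525852998787120588520973053349626114475820878789201
Sum of its 201 digits: 946.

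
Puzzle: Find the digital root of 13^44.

7

The digital root of n equals n mod 9 (or 9 when 9 | n), so we need 13^44 mod 9.
13^44 ≡ 7 (mod 9), so the digital root is 7.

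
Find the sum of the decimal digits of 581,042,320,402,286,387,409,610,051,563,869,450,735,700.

159

5+8+1+0+4+2+3+2+0+4+0+2+2+8+6+3+8+7+4+0+9+6+1+0+0+5+1+5+6+3+8+6+9+4+5+0+7+3+5+7+0+0 = 159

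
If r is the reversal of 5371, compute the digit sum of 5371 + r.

Reversal of 5371 is 1735; 5371 + 1735 = 7106.
Digit sum of 7106: 7+1+0+6 = 14.

14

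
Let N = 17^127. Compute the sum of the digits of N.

755

17^127 = 1849324039132269838857813641362834929307348126285998933608458551352454843869502160366132449748787432695987077039664612181399115898708880371971190911115999473
Sum of its 157 digits: 755.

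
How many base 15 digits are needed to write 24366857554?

9

24366857554 in base 15 is 9793099A4, which has 9 digits.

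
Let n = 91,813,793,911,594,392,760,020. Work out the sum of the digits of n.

9+1+8+1+3+7+9+3+9+1+1+5+9+4+3+9+2+7+6+0+0+2+0 = 99

99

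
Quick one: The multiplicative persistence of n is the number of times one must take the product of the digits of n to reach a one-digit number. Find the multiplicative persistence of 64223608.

64223608 → 0 (1 step)

1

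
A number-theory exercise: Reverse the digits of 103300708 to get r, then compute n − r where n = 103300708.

Reverse of 103300708 is 807003301.
103300708 − 807003301 = -703702593

-703702593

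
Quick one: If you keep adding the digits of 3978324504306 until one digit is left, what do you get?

9

3+9+7+8+3+2+4+5+0+4+3+0+6 = 54
5+4 = 9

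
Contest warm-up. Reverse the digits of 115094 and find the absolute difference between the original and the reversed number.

375417

Reverse of 115094 is 490511.
|115094 − 490511| = 375417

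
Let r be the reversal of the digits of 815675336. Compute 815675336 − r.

182098818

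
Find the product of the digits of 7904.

0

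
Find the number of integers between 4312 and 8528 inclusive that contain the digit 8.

1555

The integers in [4312, 8528] that contain the digit 8: 4318, 4328, 4338, 4348, 4358, 4368, …, 8527, 8528.
1555 qualify.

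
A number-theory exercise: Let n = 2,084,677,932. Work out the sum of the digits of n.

2+0+8+4+6+7+7+9+3+2 = 48

48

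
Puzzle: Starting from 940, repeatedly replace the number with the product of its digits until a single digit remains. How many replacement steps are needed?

1

940 → 0 (1 step)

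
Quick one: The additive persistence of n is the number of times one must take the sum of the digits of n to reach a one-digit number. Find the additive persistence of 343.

343 → 10 → 1 (2 steps)

2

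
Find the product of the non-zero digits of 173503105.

1575

1×7×3×5×3×1×5 = 1575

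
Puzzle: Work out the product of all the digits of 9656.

1620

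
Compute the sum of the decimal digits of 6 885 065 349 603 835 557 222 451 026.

120

6+8+8+5+0+6+5+3+4+9+6+0+3+8+3+5+5+5+7+2+2+2+4+5+1+0+2+6 = 120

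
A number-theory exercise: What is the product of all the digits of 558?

200

5×5×8 = 200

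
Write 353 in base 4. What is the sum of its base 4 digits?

5

353 in base 4 is 11201.
Digit sum: 1+1+2+0+1 = 5.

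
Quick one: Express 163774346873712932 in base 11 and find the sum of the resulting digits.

163774346873712932 in base 11 is 3622A610506882625.
Digit sum: 3+6+2+2+10+6+1+0+5+0+6+8+8+2+6+2+5 = 72.

72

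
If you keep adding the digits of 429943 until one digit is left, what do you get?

4

4+2+9+9+4+3 = 31
3+1 = 4
(Equivalently, 429943 mod 9 = 4.)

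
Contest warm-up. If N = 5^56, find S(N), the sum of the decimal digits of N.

196

5^56 = 1387778780781445675529539585113525390625
Sum of its 40 digits: 196.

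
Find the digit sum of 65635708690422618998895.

126

6+5+6+3+5+7+0+8+6+9+0+4+2+2+6+1+8+9+9+8+8+9+5 = 126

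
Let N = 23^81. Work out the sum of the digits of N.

23^81 = 199505428583424551679895455175383779355358100716985185998909941221796774964943927385447953187055123587793878423
Sum of its 111 digits: 575.

575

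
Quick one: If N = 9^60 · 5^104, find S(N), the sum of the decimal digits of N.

630

9^60 · 5^104 = 8859944824262375737089667026116266001224965037601723653953049883966808863797403494587932339110469825982363545335829257965087890625
Sum of its 130 digits: 630.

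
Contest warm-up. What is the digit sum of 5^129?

431

5^129 = 1469367938527859384960920671527807097273331945965109401885939632848021574318408966064453125
Sum of its 91 digits: 431.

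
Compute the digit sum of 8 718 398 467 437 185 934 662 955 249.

8+7+1+8+3+9+8+4+6+7+4+3+7+1+8+5+9+3+4+6+6+2+9+5+5+2+4+9 = 153

153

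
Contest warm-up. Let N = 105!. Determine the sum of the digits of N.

105! = 1081396758240290900504101305800329649720646107774902579144176636573226531909905153326984536526808240339776398934872029657993872907813436816097280000000000000000000000000
Sum of its 169 digits: 648.

648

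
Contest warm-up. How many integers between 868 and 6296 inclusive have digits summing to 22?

249

The integers in [868, 6296] that have digits summing to 22: 868, 877, 886, 895, 949, 958, …, 6286, 6295.
249 qualify.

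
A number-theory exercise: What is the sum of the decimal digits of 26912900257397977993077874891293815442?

195

2+6+9+1+2+9+0+0+2+5+7+3+9+7+9+7+7+9+9+3+0+7+7+8+7+4+8+9+1+2+9+3+8+1+5+4+4+2 = 195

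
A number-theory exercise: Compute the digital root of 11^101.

5

The digital root of n equals n mod 9 (or 9 when 9 | n), so we need 11^101 mod 9.
11^101 ≡ 5 (mod 9), so the digital root is 5.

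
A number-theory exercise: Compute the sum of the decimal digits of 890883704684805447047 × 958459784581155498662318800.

200

890883704684805447047 × 958459784581155498662318800 = 853876203679060380504923126686106636327632583600
Sum of its 48 digits: 200.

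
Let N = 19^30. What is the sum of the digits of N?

19^30 = 230466617897195215045509519405933293401
Sum of its 39 digits: 163.

163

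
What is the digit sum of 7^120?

7^120 = 258086210989349276047917817413172383631691140276099547911280598425927853437317437263620645695945672001
Sum of its 102 digits: 460.

460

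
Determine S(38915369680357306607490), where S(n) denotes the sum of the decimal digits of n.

108

3+8+9+1+5+3+6+9+6+8+0+3+5+7+3+0+6+6+0+7+4+9+0 = 108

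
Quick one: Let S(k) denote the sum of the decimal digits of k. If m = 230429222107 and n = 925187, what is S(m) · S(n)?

S(230429222107) = 2+3+0+4+2+9+2+2+2+1+0+7 = 34.
S(925187) = 9+2+5+1+8+7 = 32.
34 · 32 = 1088.

1088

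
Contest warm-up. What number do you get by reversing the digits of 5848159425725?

5275249518485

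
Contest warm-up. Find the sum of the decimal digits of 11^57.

11^57 = 228761562390246506066453264733492693192365450838991802120171
Sum of its 60 digits: 251.

251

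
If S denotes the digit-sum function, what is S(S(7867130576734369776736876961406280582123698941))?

8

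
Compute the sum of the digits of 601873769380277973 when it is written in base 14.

111

601873769380277973 in base 14 is 3C242A9C278D7965.
Digit sum: 3+12+2+4+2+10+9+12+2+7+8+13+7+9+6+5 = 111.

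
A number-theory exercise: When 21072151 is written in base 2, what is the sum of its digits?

21072151 in base 2 is 1010000011000100100010111.
Digit sum: 1+0+1+0+0+0+0+0+1+1+0+0+0+1+0+0+1+0+0+0+1+0+1+1+1 = 10.

10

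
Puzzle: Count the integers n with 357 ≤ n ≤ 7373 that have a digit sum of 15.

The integers in [357, 7373] that have a digit sum of 15: 357, 366, 375, 384, 393, 429, …, 7341, 7350.
496 qualify.

496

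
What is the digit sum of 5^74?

5^74 = 5293955920339377119177015629247762262821197509765625
Sum of its 52 digits: 241.

241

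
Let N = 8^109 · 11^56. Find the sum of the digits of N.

734

8^109 · 11^56 = 5685896512960919001385993663853867236433551854442455368285882234911339060993355795637898330818752624980360357372553196075488594274711527943074151554411921408
Sum of its 157 digits: 734.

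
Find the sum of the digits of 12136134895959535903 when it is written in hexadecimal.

118

12136134895959535903 in base 16 is A86C36634BE3F11F.
Digit sum: 10+8+6+12+3+6+6+3+4+11+14+3+15+1+1+15 = 118.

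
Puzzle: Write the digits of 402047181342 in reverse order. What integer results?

Reversing 402047181342 gives 243181740204.

243181740204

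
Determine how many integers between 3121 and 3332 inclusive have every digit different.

104

The integers in [3121, 3332] that have every digit different: 3124, 3125, 3126, 3127, 3128, 3129, …, 3297, 3298.
104 qualify.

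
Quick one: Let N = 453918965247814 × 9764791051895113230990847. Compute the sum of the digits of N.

157

453918965247814 × 9764791051895113230990847 = 4432423850137343016103506784938120758458
Sum of its 40 digits: 157.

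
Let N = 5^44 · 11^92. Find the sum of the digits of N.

5^44 · 11^92 = 3654325473881051383711678593165566995075680464867266095235096113281834858084471675032963937323535219547920860350131988525390625
Sum of its 127 digits: 577.

577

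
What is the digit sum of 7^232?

853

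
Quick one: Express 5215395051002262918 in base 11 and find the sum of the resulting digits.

78

5215395051002262918 in base 11 is A355846540022A5180.
Digit sum: 10+3+5+5+8+4+6+5+4+0+0+2+2+10+5+1+8+0 = 78.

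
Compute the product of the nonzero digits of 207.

2×7 = 14

14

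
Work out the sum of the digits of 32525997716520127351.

82

3+2+5+2+5+9+9+7+7+1+6+5+2+0+1+2+7+3+5+1 = 82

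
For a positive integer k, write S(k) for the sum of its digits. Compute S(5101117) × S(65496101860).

736

S(5101117) = 5+1+0+1+1+1+7 = 16.
S(65496101860) = 6+5+4+9+6+1+0+1+8+6+0 = 46.
16 · 46 = 736.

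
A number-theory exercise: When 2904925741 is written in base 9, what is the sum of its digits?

45

2904925741 in base 9 is 7443114867.
Digit sum: 7+4+4+3+1+1+4+8+6+7 = 45.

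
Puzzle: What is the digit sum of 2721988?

37

2+7+2+1+9+8+8 = 37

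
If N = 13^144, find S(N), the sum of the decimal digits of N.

757

13^144 = 25576595330541451188765832638549849298314373520153608786670906139957572402372141367568937940553448343243684988004734396737936160930207489715389784190815069636161
Sum of its 161 digits: 757.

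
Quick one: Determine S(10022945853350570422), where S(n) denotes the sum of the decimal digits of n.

67

1+0+0+2+2+9+4+5+8+5+3+3+5+0+5+7+0+4+2+2 = 67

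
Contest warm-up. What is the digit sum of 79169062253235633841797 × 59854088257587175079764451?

225

79169062253235633841797 × 59854088257587175079764451 = 4738592039375579012227674033593049460502958558447
Sum of its 49 digits: 225.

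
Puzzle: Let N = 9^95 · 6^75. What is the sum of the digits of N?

639

9^95 · 6^75 = 103367062714943712459259476351026008082433758874289711797039801384147532371907864245422527559362445042045566200518873720422361974519510548492608077824
Sum of its 150 digits: 639.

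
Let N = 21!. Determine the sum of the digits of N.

63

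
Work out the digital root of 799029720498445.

7

7+9+9+0+2+9+7+2+0+4+9+8+4+4+5 = 79
7+9 = 16
1+6 = 7
(Equivalently, 799029720498445 mod 9 = 7.)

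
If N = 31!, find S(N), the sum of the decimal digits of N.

31! = 8222838654177922817725562880000000
Sum of its 34 digits: 135.

135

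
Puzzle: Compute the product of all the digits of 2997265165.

2041200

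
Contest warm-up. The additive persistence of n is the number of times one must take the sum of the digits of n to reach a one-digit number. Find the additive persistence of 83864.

83864 → 29 → 11 → 2 (3 steps)

3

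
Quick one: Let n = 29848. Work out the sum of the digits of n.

2+9+8+4+8 = 31

31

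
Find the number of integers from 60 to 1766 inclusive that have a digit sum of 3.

12

The integers in [60, 1766] that have a digit sum of 3: 102, 111, 120, 201, 210, 300, …, 1110, 1200.
12 qualify.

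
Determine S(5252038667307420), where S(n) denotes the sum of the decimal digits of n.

60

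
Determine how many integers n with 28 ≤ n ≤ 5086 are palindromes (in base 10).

138

The integers in [28, 5086] that are palindromes (in base 10): 33, 44, 55, 66, 77, 88, …, 4994, 5005.
138 qualify.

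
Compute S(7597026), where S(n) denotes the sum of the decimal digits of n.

7+5+9+7+0+2+6 = 36

36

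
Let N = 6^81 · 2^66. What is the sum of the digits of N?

6^81 · 2^66 = 79109929028697762890701828829879564328609704964765179566319340900699569678538768384
Sum of its 83 digits: 450.

450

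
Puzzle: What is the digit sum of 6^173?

540

6^173 = 417029057339102790023624624168866746803805625985341227008243585672571076711401801072170474871500515735542719580204155593190106848034816
Sum of its 135 digits: 540.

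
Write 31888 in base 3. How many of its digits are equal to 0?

31888 in base 3 is 1121202001.
The digit 0 appears 3 times.

3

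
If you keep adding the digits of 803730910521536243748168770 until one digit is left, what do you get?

8+0+3+7+3+0+9+1+0+5+2+1+5+3+6+2+4+3+7+4+8+1+6+8+7+7+0 = 110
1+1+0 = 2

2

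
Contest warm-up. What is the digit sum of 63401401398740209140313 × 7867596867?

63401401398740209140313 × 7867596867 = 498816667008137887179251322199371
Sum of its 33 digits: 159.

159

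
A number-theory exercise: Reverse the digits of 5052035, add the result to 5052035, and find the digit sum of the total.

Reversal of 5052035 is 5302505; 5052035 + 5302505 = 10354540.
Digit sum of 10354540: 1+0+3+5+4+5+4+0 = 22.

22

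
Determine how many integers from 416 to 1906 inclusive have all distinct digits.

873

The integers in [416, 1906] that have all distinct digits: 416, 417, 418, 419, 420, 421, …, 1905, 1906.
873 qualify.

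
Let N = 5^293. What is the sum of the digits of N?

5^293 = 6283639635581089987962588102382432823008275855999295443342782869999494726043796296268925291567784898914794971603368804496854935821343640195593618974859473218883974994508623268529845518060028553009033203125
Sum of its 205 digits: 1028.

1028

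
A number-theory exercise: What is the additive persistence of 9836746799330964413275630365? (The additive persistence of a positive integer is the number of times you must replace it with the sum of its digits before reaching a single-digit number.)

3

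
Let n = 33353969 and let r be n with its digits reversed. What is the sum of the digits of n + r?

28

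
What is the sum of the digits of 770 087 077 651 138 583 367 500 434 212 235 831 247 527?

169

7+7+0+0+8+7+0+7+7+6+5+1+1+3+8+5+8+3+3+6+7+5+0+0+4+3+4+2+1+2+2+3+5+8+3+1+2+4+7+5+2+7 = 169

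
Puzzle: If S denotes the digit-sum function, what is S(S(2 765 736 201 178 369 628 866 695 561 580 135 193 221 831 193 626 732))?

7

First digit sum: 232.
2+3+2 = 7.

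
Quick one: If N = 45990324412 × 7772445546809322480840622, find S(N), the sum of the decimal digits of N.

45990324412 × 7772445546809322480840622 = 357457292172365472399784860247864264
Sum of its 36 digits: 178.

178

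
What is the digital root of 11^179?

5

The digital root of n equals n mod 9 (or 9 when 9 | n), so we need 11^179 mod 9.
11^179 ≡ 5 (mod 9), so the digital root is 5.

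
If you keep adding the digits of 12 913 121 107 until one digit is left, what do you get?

1+2+9+1+3+1+2+1+1+0+7 = 28
2+8 = 10
1+0 = 1

1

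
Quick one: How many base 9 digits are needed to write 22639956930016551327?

21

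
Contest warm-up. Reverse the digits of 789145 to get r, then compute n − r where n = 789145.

247158

Reverse of 789145 is 541987.
789145 − 541987 = 247158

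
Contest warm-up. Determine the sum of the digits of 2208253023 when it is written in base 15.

2208253023 in base 15 is CDCEC2D3.
Digit sum: 12+13+12+14+12+2+13+3 = 81.

81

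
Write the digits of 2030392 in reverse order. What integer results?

2930302

Reversing 2030392 gives 2930302.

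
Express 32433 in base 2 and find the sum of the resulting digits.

10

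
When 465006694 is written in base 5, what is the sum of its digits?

465006694 in base 5 is 1423020203234.
Digit sum: 1+4+2+3+0+2+0+2+0+3+2+3+4 = 26.

26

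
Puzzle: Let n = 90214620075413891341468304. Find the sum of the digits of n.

95

9+0+2+1+4+6+2+0+0+7+5+4+1+3+8+9+1+3+4+1+4+6+8+3+0+4 = 95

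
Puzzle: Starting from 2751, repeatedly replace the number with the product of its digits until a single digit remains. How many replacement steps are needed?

2751 → 70 → 0 (2 steps)

2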